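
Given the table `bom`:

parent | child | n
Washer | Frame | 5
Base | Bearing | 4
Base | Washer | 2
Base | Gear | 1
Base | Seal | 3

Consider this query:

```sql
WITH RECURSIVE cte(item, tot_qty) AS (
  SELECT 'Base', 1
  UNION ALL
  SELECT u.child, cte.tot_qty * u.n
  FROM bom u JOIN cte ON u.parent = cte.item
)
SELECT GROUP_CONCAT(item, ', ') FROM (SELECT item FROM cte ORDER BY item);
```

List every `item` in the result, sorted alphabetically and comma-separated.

Base, Bearing, Frame, Gear, Seal, Washer

Base: (Base, tot_qty=1).
Iteration 1: components of {Base} -> Bearing = 1*4 = 4, Gear = 1*1 = 1, Seal = 1*3 = 3, Washer = 1*2 = 2.
Iteration 2: components of {Bearing,Gear,Seal,Washer} -> Frame = 2*5 = 10.
Iteration 3: no further components; recursion stops.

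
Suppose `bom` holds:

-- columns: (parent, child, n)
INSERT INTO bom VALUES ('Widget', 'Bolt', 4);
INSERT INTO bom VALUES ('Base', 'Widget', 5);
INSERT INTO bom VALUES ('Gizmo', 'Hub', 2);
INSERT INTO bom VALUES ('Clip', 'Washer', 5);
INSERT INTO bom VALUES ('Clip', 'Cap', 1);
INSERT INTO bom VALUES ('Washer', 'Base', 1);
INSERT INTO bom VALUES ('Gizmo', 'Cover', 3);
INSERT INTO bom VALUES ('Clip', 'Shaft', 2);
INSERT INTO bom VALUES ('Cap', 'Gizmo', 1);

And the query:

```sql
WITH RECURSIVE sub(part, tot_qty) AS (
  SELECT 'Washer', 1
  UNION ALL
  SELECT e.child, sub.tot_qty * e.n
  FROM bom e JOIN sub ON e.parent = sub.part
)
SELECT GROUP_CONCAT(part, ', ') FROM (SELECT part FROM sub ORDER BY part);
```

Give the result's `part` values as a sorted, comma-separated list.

Base: (Washer, tot_qty=1).
Iteration 1: components of {Washer} -> Base = 1*1 = 1.
Iteration 2: components of {Base} -> Widget = 1*5 = 5.
Iteration 3: components of {Widget} -> Bolt = 5*4 = 20.
Iteration 4: no further components; recursion stops.

Base, Bolt, Washer, Widget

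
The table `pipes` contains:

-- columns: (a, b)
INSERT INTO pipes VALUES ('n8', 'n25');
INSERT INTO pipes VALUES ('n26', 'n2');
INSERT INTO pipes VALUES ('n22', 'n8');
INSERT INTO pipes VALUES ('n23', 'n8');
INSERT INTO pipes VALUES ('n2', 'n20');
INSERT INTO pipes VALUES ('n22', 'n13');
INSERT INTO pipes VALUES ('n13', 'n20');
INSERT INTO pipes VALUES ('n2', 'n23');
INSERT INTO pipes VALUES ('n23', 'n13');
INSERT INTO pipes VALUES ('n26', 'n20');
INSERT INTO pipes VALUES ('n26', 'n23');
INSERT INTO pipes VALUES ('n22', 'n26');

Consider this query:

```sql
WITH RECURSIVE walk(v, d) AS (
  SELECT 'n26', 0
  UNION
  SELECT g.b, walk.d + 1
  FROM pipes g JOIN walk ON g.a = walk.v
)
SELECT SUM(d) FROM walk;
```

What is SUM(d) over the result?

31

Base: (n26, d=0).
Iteration 1: edges from {n26} -> (n2, d=1), (n20, d=1), (n23, d=1).
Iteration 2: edges from {n2,n20,n23} -> (n13, d=2), (n20, d=2), (n23, d=2), (n8, d=2).
Iteration 3: edges from {n13,n20,n23,n8} -> (n13, d=3), (n20, d=3), (n25, d=3), (n8, d=3).
Iteration 4: edges from {n13,n20,n25,n8} -> (n20, d=4), (n25, d=4).
Iteration 5: no outgoing edges from {n20,n25}; recursion stops.
SUM(d) = 0 + 1 + 1 + 1 + 2 + 2 + 2 + 2 + 3 + 3 + 3 + 3 + 4 + 4 = 31.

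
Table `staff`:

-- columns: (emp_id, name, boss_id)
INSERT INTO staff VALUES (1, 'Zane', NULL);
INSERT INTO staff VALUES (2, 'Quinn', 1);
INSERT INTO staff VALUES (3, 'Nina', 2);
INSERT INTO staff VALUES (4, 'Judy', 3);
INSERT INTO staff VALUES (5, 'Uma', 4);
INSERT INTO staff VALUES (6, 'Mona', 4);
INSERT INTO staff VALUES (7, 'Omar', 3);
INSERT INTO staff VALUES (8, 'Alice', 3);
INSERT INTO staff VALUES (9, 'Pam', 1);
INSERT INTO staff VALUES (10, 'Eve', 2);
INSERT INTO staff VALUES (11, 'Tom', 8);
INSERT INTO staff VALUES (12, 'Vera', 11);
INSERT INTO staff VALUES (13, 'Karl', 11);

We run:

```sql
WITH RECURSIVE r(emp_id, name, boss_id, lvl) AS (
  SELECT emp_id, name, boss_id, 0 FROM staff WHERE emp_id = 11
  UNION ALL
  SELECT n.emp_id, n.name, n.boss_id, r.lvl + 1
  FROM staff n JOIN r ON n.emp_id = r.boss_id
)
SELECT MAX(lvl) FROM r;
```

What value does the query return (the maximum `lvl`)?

4

Base: emp_id=11 (Tom), boss_id=8, lvl 0.
Iteration 1: join on emp_id=8 -> Alice (id 8, boss_id=3, lvl 1).
Iteration 2: join on emp_id=3 -> Nina (id 3, boss_id=2, lvl 2).
Iteration 3: join on emp_id=2 -> Quinn (id 2, boss_id=1, lvl 3).
Iteration 4: join on emp_id=1 -> Zane (id 1, boss_id=NULL, lvl 4).
Iteration 5: boss_id is NULL; no match; recursion stops.
lvl values: 0, 1, 2, 3, 4; the maximum is 4.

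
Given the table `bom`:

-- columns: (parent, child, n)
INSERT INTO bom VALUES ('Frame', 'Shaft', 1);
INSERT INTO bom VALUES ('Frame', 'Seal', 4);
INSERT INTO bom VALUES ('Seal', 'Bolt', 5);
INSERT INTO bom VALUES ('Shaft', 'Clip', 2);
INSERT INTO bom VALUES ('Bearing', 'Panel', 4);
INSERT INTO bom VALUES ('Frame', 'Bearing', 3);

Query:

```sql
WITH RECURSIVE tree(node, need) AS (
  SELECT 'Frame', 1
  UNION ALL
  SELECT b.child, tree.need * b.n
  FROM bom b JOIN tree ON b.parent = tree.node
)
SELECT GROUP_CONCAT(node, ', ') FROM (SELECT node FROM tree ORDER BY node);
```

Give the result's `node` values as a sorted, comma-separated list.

Bearing, Bolt, Clip, Frame, Panel, Seal, Shaft

Base: (Frame, need=1).
Iteration 1: components of {Frame} -> Bearing = 1*3 = 3, Seal = 1*4 = 4, Shaft = 1*1 = 1.
Iteration 2: components of {Bearing,Seal,Shaft} -> Bolt = 4*5 = 20, Clip = 1*2 = 2, Panel = 3*4 = 12.
Iteration 3: no further components; recursion stops.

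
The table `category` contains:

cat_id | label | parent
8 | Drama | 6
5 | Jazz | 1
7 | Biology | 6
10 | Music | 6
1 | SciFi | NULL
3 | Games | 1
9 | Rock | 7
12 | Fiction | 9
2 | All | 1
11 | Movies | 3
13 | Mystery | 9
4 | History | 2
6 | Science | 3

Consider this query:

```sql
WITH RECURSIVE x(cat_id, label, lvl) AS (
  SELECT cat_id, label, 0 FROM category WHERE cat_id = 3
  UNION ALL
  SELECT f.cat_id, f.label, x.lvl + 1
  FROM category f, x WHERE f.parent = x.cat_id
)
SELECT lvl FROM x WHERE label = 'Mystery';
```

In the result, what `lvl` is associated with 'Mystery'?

4

Base: cat_id=3 (Games) at lvl 0.
Iteration 1: rows with parent in {3} -> Science (id 6, lvl 1), Movies (id 11, lvl 1).
Iteration 2: rows with parent in {6,11} -> Biology (id 7, lvl 2), Drama (id 8, lvl 2), Music (id 10, lvl 2).
Iteration 3: rows with parent in {7,8,10} -> Rock (id 9, lvl 3).
Iteration 4: rows with parent in {9} -> Fiction (id 12, lvl 4), Mystery (id 13, lvl 4).
Iteration 5: no rows with parent in {12,13}; recursion stops.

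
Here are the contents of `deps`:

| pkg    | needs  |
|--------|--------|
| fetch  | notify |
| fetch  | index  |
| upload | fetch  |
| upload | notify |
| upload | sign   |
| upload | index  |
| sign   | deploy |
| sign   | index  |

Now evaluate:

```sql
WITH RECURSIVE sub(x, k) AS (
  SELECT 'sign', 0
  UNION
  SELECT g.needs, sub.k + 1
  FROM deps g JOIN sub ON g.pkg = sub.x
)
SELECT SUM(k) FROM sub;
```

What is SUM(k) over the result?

2

Base: (sign, k=0).
Iteration 1: edges from {sign} -> (deploy, k=1), (index, k=1).
Iteration 2: no outgoing edges from {deploy,index}; recursion stops.
SUM(k) = 0 + 1 + 1 = 2.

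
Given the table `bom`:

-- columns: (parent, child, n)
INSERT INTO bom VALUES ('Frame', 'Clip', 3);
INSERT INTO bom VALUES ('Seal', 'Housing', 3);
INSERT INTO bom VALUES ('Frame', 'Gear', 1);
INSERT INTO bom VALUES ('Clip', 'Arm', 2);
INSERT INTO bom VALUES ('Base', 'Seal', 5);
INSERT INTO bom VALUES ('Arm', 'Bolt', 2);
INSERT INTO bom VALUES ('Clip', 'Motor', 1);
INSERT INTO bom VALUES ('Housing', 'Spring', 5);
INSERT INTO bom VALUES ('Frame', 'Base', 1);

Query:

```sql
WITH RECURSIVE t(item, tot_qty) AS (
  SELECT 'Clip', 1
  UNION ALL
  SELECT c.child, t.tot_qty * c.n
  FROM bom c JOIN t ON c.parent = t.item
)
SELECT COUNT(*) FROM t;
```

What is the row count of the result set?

Base: (Clip, tot_qty=1).
Iteration 1: components of {Clip} -> Arm = 1*2 = 2, Motor = 1*1 = 1.
Iteration 2: components of {Arm,Motor} -> Bolt = 2*2 = 4.
Iteration 3: no further components; recursion stops.
Total rows emitted: 4.

4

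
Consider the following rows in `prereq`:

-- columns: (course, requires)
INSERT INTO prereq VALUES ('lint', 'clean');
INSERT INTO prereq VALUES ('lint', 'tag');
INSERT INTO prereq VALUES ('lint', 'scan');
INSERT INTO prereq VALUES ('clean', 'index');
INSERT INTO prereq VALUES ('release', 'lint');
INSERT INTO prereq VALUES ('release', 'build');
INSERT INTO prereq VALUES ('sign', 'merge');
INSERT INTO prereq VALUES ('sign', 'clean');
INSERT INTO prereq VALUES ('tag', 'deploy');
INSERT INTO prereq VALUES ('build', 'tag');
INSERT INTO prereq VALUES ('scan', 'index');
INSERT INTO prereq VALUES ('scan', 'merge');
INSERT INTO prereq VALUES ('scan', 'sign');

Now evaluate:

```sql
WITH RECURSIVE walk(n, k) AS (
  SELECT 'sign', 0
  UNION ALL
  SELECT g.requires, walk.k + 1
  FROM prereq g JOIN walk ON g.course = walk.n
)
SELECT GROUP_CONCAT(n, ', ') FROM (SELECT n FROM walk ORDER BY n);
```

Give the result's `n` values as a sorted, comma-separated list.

Base: (sign, k=0).
Iteration 1: edges from {sign} -> (clean, k=1), (merge, k=1).
Iteration 2: edges from {clean,merge} -> (index, k=2).
Iteration 3: no outgoing edges from {index}; recursion stops.

clean, index, merge, sign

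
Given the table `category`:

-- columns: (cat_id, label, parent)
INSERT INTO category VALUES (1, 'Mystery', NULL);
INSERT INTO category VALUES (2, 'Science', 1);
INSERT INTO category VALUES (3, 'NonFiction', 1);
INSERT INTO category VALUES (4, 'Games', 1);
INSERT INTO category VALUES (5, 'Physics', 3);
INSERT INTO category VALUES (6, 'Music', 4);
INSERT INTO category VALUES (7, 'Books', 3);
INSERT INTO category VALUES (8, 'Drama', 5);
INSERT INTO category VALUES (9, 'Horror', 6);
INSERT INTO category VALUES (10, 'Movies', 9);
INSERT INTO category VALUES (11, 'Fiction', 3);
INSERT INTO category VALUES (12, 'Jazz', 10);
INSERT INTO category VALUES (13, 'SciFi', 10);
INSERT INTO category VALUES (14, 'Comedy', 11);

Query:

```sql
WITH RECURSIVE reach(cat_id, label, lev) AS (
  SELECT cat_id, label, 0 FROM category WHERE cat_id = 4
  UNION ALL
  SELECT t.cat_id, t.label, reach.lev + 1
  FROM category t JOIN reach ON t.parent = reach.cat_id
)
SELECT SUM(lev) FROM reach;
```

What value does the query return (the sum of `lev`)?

Base: cat_id=4 (Games) at lev 0.
Iteration 1: rows with parent in {4} -> Music (id 6, lev 1).
Iteration 2: rows with parent in {6} -> Horror (id 9, lev 2).
Iteration 3: rows with parent in {9} -> Movies (id 10, lev 3).
Iteration 4: rows with parent in {10} -> Jazz (id 12, lev 4), SciFi (id 13, lev 4).
Iteration 5: no rows with parent in {12,13}; recursion stops.
SUM(lev) = 0 + 1 + 2 + 3 + 4 + 4 = 14.

14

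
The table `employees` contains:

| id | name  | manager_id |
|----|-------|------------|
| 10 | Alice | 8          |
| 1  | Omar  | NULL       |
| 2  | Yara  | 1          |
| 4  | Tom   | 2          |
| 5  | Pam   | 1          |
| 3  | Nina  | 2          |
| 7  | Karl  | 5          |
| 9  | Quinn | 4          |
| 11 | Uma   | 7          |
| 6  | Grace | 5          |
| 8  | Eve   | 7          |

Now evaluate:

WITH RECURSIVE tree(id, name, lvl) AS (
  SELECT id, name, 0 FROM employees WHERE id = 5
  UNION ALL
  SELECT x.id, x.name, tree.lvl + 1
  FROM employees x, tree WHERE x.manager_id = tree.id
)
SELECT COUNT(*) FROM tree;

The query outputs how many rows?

Base: id=5 (Pam) at lvl 0.
Iteration 1: rows with manager_id in {5} -> Grace (id 6, lvl 1), Karl (id 7, lvl 1).
Iteration 2: rows with manager_id in {6,7} -> Eve (id 8, lvl 2), Uma (id 11, lvl 2).
Iteration 3: rows with manager_id in {8,11} -> Alice (id 10, lvl 3).
Iteration 4: no rows with manager_id in {10}; recursion stops.
Total rows emitted: 6.

6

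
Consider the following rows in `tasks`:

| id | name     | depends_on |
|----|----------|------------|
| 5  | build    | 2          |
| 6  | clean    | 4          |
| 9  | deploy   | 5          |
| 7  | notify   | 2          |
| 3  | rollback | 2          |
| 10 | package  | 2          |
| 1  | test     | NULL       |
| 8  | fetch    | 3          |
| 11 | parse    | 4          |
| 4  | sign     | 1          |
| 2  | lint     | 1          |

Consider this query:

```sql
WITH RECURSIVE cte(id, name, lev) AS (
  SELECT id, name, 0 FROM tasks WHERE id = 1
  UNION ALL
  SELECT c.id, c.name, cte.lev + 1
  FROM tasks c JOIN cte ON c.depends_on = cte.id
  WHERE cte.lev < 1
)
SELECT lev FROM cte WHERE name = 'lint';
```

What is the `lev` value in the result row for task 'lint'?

1

Base: id=1 (test) at lev 0.
Iteration 1: rows with depends_on in {1} -> lint (id 2, lev 1), sign (id 4, lev 1).
Iteration 2: lev < 1 fails for all current rows; recursion stops.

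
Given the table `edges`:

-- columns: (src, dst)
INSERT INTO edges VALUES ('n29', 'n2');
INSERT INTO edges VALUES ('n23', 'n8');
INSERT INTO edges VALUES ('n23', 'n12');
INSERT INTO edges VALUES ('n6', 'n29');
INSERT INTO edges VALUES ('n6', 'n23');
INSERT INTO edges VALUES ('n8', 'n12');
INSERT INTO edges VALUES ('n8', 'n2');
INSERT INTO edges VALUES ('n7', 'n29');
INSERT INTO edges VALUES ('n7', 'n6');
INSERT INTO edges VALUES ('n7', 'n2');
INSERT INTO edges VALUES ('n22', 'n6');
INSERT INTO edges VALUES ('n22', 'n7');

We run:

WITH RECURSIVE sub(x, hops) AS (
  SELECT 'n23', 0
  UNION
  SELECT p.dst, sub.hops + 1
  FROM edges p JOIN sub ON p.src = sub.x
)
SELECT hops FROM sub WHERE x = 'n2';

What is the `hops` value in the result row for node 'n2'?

2

Base: (n23, hops=0).
Iteration 1: edges from {n23} -> (n12, hops=1), (n8, hops=1).
Iteration 2: edges from {n12,n8} -> (n12, hops=2), (n2, hops=2).
Iteration 3: no outgoing edges from {n12,n2}; recursion stops.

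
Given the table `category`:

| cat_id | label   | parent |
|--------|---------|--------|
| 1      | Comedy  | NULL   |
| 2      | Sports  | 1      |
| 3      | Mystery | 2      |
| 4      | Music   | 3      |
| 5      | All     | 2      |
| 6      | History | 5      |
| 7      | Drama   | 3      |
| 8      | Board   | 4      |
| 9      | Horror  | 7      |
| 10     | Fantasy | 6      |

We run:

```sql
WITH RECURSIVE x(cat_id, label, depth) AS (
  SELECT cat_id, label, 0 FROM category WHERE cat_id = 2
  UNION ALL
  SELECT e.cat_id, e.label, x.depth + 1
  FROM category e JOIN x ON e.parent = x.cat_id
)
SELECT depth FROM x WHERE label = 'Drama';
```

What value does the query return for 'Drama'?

2

Base: cat_id=2 (Sports) at depth 0.
Iteration 1: rows with parent in {2} -> Mystery (id 3, depth 1), All (id 5, depth 1).
Iteration 2: rows with parent in {3,5} -> Music (id 4, depth 2), History (id 6, depth 2), Drama (id 7, depth 2).
Iteration 3: rows with parent in {4,6,7} -> Board (id 8, depth 3), Horror (id 9, depth 3), Fantasy (id 10, depth 3).
Iteration 4: no rows with parent in {8,9,10}; recursion stops.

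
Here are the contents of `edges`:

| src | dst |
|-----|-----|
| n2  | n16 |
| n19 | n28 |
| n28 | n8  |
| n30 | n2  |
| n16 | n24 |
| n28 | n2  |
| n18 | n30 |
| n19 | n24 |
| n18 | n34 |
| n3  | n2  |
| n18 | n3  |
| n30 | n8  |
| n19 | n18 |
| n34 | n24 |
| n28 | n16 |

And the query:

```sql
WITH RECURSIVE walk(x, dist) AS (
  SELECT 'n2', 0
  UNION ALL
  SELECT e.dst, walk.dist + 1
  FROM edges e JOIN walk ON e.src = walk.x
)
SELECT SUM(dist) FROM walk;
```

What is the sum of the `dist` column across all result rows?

3

Base: (n2, dist=0).
Iteration 1: edges from {n2} -> (n16, dist=1).
Iteration 2: edges from {n16} -> (n24, dist=2).
Iteration 3: no outgoing edges from {n24}; recursion stops.
SUM(dist) = 0 + 1 + 2 = 3.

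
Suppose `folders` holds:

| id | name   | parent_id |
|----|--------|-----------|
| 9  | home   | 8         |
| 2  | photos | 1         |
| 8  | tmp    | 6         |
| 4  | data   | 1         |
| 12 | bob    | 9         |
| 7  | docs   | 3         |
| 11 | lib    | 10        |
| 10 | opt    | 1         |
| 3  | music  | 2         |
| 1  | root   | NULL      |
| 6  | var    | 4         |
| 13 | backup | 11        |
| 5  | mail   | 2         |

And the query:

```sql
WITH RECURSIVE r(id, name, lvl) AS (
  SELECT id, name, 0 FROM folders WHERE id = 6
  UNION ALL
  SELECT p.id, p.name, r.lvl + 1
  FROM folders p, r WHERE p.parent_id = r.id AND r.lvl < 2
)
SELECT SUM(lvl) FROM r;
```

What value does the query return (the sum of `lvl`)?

Base: id=6 (var) at lvl 0.
Iteration 1: rows with parent_id in {6} -> tmp (id 8, lvl 1).
Iteration 2: rows with parent_id in {8} -> home (id 9, lvl 2).
Iteration 3: lvl < 2 fails for all current rows; recursion stops.
SUM(lvl) = 0 + 1 + 2 = 3.

3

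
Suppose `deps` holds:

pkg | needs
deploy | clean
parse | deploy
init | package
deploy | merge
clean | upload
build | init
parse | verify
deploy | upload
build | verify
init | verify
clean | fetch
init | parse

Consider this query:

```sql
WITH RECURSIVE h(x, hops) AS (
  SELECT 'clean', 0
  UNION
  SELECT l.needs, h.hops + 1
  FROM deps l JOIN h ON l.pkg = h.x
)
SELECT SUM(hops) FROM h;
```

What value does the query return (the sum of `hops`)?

2

Base: (clean, hops=0).
Iteration 1: edges from {clean} -> (fetch, hops=1), (upload, hops=1).
Iteration 2: no outgoing edges from {fetch,upload}; recursion stops.
SUM(hops) = 0 + 1 + 1 = 2.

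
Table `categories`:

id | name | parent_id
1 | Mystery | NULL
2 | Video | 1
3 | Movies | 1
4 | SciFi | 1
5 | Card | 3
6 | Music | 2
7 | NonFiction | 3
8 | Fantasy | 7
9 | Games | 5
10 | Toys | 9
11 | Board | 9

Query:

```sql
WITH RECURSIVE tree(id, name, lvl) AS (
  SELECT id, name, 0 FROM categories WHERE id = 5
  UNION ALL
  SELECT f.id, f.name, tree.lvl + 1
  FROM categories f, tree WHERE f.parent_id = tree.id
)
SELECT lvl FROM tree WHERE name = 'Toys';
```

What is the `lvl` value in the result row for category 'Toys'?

Base: id=5 (Card) at lvl 0.
Iteration 1: rows with parent_id in {5} -> Games (id 9, lvl 1).
Iteration 2: rows with parent_id in {9} -> Toys (id 10, lvl 2), Board (id 11, lvl 2).
Iteration 3: no rows with parent_id in {10,11}; recursion stops.

2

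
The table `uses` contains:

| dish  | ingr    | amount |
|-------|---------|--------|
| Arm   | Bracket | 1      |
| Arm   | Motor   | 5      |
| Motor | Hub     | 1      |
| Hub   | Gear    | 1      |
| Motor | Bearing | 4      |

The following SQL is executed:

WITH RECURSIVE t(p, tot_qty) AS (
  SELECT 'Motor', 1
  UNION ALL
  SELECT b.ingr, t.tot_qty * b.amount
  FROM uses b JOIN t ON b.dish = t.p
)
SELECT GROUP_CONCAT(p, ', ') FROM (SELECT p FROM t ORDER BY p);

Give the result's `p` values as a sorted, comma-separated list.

Base: (Motor, tot_qty=1).
Iteration 1: components of {Motor} -> Bearing = 1*4 = 4, Hub = 1*1 = 1.
Iteration 2: components of {Bearing,Hub} -> Gear = 1*1 = 1.
Iteration 3: no further components; recursion stops.

Bearing, Gear, Hub, Motor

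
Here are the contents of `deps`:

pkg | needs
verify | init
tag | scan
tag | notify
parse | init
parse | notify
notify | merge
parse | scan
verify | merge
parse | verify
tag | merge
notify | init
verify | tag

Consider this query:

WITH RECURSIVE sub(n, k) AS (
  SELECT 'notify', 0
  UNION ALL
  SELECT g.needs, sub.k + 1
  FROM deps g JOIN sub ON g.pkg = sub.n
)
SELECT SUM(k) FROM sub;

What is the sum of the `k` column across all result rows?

2

Base: (notify, k=0).
Iteration 1: edges from {notify} -> (init, k=1), (merge, k=1).
Iteration 2: no outgoing edges from {init,merge}; recursion stops.
SUM(k) = 0 + 1 + 1 = 2.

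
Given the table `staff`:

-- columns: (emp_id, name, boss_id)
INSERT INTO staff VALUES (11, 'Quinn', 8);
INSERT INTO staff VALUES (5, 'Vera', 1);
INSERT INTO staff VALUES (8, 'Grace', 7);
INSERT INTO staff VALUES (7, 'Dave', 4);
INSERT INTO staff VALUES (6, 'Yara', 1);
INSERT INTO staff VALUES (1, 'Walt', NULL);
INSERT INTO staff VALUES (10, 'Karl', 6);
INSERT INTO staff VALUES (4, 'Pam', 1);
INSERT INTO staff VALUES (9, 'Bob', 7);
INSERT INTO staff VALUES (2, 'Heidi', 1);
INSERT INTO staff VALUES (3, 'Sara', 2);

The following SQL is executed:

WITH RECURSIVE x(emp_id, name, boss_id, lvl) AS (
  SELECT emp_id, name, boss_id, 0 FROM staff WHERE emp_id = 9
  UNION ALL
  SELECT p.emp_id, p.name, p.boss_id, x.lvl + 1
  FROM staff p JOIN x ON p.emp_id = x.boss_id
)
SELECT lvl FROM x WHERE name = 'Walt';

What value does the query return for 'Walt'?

Base: emp_id=9 (Bob), boss_id=7, lvl 0.
Iteration 1: join on emp_id=7 -> Dave (id 7, boss_id=4, lvl 1).
Iteration 2: join on emp_id=4 -> Pam (id 4, boss_id=1, lvl 2).
Iteration 3: join on emp_id=1 -> Walt (id 1, boss_id=NULL, lvl 3).
Iteration 4: boss_id is NULL; no match; recursion stops.

3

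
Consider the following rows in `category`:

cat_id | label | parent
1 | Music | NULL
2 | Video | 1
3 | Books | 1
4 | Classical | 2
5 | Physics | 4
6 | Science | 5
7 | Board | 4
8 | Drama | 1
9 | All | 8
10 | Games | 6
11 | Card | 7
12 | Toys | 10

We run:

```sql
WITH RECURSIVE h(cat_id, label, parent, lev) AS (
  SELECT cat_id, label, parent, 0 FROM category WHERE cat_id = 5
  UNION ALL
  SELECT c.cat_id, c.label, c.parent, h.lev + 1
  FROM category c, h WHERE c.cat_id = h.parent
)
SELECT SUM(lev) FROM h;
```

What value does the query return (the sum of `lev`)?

Base: cat_id=5 (Physics), parent=4, lev 0.
Iteration 1: join on cat_id=4 -> Classical (id 4, parent=2, lev 1).
Iteration 2: join on cat_id=2 -> Video (id 2, parent=1, lev 2).
Iteration 3: join on cat_id=1 -> Music (id 1, parent=NULL, lev 3).
Iteration 4: parent is NULL; no match; recursion stops.
SUM(lev) = 0 + 1 + 2 + 3 = 6.

6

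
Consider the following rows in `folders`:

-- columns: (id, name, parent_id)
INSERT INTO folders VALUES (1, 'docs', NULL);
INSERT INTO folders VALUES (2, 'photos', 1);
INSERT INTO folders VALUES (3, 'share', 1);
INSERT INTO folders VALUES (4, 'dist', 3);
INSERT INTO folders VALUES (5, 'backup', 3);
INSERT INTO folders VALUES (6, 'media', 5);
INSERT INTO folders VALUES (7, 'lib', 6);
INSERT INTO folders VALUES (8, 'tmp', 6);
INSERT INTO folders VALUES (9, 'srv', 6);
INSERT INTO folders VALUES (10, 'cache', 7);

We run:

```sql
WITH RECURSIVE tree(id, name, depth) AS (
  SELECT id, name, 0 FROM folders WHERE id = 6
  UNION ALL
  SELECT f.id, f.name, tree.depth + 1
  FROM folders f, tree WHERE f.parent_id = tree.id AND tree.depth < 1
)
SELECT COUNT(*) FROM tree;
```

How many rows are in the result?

4

Base: id=6 (media) at depth 0.
Iteration 1: rows with parent_id in {6} -> lib (id 7, depth 1), tmp (id 8, depth 1), srv (id 9, depth 1).
Iteration 2: depth < 1 fails for all current rows; recursion stops.
Total rows emitted: 4.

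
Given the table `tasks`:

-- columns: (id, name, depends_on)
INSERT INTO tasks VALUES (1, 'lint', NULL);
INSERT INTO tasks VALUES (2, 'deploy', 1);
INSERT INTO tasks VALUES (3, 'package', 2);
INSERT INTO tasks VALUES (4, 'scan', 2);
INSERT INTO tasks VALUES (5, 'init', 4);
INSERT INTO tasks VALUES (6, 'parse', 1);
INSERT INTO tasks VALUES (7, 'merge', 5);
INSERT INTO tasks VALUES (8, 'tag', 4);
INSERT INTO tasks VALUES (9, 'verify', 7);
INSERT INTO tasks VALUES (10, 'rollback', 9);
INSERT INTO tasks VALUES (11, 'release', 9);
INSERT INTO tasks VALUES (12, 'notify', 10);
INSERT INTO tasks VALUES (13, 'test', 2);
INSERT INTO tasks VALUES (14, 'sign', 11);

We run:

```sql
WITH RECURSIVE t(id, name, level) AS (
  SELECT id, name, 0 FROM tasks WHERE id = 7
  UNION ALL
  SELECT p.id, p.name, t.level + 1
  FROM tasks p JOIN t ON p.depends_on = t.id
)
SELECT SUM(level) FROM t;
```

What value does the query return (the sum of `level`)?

Base: id=7 (merge) at level 0.
Iteration 1: rows with depends_on in {7} -> verify (id 9, level 1).
Iteration 2: rows with depends_on in {9} -> rollback (id 10, level 2), release (id 11, level 2).
Iteration 3: rows with depends_on in {10,11} -> notify (id 12, level 3), sign (id 14, level 3).
Iteration 4: no rows with depends_on in {12,14}; recursion stops.
SUM(level) = 0 + 1 + 2 + 2 + 3 + 3 = 11.

11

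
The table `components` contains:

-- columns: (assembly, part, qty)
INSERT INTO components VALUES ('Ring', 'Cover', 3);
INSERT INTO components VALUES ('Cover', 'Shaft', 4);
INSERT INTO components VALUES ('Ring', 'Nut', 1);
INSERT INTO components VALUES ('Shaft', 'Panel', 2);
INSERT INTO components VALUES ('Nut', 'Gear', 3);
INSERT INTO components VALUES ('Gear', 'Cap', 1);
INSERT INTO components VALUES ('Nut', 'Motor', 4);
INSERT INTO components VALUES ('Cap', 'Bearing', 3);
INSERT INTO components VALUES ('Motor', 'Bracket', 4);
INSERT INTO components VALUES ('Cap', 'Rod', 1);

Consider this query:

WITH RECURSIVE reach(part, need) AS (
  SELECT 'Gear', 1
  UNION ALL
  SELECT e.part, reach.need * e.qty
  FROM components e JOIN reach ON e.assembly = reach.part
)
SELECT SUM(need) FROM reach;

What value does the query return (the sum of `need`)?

Base: (Gear, need=1).
Iteration 1: components of {Gear} -> Cap = 1*1 = 1.
Iteration 2: components of {Cap} -> Bearing = 1*3 = 3, Rod = 1*1 = 1.
Iteration 3: no further components; recursion stops.
SUM(need) = 1 + 1 + 3 + 1 = 6.

6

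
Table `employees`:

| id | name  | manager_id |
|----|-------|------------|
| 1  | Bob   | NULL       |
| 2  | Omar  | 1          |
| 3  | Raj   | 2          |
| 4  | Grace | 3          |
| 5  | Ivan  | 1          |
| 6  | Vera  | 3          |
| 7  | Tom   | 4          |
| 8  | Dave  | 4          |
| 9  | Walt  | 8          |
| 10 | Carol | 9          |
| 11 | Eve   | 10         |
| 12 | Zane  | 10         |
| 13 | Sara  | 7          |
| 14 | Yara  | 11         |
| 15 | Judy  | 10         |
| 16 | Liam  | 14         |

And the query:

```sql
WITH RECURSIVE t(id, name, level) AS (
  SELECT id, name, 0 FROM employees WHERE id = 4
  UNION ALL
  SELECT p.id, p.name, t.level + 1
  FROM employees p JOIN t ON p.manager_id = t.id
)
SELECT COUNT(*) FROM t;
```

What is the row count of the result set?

11

Base: id=4 (Grace) at level 0.
Iteration 1: rows with manager_id in {4} -> Tom (id 7, level 1), Dave (id 8, level 1).
Iteration 2: rows with manager_id in {7,8} -> Walt (id 9, level 2), Sara (id 13, level 2).
Iteration 3: rows with manager_id in {9,13} -> Carol (id 10, level 3).
Iteration 4: rows with manager_id in {10} -> Eve (id 11, level 4), Zane (id 12, level 4), Judy (id 15, level 4).
Iteration 5: rows with manager_id in {11,12,15} -> Yara (id 14, level 5).
Iteration 6: rows with manager_id in {14} -> Liam (id 16, level 6).
Iteration 7: no rows with manager_id in {16}; recursion stops.
Total rows emitted: 11.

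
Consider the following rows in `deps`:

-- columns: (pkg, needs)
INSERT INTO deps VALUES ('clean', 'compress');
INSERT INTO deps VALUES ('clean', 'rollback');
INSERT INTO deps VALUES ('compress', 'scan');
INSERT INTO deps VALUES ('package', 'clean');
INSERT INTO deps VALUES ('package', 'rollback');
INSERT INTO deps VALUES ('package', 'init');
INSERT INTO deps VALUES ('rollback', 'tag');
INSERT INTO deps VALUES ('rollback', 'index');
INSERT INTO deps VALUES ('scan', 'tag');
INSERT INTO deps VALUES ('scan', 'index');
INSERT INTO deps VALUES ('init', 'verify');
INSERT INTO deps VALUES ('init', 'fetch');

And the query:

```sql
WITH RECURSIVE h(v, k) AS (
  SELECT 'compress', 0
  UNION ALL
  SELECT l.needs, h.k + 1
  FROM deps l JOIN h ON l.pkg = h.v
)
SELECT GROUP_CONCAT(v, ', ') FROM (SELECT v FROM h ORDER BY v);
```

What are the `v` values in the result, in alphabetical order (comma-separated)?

compress, index, scan, tag

Base: (compress, k=0).
Iteration 1: edges from {compress} -> (scan, k=1).
Iteration 2: edges from {scan} -> (index, k=2), (tag, k=2).
Iteration 3: no outgoing edges from {index,tag}; recursion stops.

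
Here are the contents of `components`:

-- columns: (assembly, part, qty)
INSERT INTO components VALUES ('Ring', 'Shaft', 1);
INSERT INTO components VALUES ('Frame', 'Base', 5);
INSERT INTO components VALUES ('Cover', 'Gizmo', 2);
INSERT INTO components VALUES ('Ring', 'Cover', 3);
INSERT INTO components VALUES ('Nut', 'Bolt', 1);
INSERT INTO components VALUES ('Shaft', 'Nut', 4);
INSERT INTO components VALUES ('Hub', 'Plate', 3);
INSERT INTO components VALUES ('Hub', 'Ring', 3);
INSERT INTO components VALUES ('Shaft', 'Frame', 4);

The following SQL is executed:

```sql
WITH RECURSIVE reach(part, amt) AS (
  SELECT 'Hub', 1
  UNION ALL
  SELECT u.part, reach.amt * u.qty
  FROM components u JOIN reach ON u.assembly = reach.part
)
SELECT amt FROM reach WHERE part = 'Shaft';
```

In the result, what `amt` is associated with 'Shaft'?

3

Base: (Hub, amt=1).
Iteration 1: components of {Hub} -> Plate = 1*3 = 3, Ring = 1*3 = 3.
Iteration 2: components of {Plate,Ring} -> Cover = 3*3 = 9, Shaft = 3*1 = 3.
Iteration 3: components of {Cover,Shaft} -> Frame = 3*4 = 12, Gizmo = 9*2 = 18, Nut = 3*4 = 12.
Iteration 4: components of {Frame,Gizmo,Nut} -> Base = 12*5 = 60, Bolt = 12*1 = 12.
Iteration 5: no further components; recursion stops.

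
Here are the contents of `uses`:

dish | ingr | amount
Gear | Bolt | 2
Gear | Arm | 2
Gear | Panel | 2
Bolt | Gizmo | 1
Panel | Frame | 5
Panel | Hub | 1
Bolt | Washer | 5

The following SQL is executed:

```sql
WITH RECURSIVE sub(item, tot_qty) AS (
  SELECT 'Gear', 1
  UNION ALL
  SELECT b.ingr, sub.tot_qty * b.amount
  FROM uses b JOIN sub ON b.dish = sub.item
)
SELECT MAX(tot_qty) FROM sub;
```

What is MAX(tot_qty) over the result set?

Base: (Gear, tot_qty=1).
Iteration 1: components of {Gear} -> Arm = 1*2 = 2, Bolt = 1*2 = 2, Panel = 1*2 = 2.
Iteration 2: components of {Arm,Bolt,Panel} -> Frame = 2*5 = 10, Gizmo = 2*1 = 2, Hub = 2*1 = 2, Washer = 2*5 = 10.
Iteration 3: no further components; recursion stops.
tot_qty values: 1, 2, 2, 2, 2, 10, 10, 2; the maximum is 10.

10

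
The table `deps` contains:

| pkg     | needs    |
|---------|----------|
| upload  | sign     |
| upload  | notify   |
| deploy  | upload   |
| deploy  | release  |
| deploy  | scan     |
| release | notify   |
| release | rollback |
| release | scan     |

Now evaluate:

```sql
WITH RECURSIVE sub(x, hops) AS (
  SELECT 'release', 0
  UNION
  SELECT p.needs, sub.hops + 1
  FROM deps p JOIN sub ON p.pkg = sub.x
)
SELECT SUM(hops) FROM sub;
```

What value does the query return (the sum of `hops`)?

Base: (release, hops=0).
Iteration 1: edges from {release} -> (notify, hops=1), (rollback, hops=1), (scan, hops=1).
Iteration 2: no outgoing edges from {notify,rollback,scan}; recursion stops.
SUM(hops) = 0 + 1 + 1 + 1 = 3.

3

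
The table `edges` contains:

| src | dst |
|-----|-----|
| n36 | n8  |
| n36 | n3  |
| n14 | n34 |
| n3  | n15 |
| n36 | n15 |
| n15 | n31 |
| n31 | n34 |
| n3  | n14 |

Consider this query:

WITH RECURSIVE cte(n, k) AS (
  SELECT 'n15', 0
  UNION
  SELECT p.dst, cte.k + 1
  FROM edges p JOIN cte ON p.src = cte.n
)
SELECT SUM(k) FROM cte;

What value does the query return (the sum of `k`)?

Base: (n15, k=0).
Iteration 1: edges from {n15} -> (n31, k=1).
Iteration 2: edges from {n31} -> (n34, k=2).
Iteration 3: no outgoing edges from {n34}; recursion stops.
SUM(k) = 0 + 1 + 2 = 3.

3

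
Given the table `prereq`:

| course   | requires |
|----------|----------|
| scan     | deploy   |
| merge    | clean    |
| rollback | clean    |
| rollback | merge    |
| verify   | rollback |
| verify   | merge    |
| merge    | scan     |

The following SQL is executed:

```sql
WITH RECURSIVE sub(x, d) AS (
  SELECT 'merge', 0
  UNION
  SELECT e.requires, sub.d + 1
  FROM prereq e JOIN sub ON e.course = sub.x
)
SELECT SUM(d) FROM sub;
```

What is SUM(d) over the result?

4

Base: (merge, d=0).
Iteration 1: edges from {merge} -> (clean, d=1), (scan, d=1).
Iteration 2: edges from {clean,scan} -> (deploy, d=2).
Iteration 3: no outgoing edges from {deploy}; recursion stops.
SUM(d) = 0 + 1 + 1 + 2 = 4.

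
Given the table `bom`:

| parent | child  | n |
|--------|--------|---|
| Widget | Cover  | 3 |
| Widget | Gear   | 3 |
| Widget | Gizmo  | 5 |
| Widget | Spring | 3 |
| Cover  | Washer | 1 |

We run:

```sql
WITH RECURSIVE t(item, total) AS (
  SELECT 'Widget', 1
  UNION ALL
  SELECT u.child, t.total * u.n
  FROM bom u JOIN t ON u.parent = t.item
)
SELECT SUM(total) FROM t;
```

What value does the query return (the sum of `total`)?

18

Base: (Widget, total=1).
Iteration 1: components of {Widget} -> Cover = 1*3 = 3, Gear = 1*3 = 3, Gizmo = 1*5 = 5, Spring = 1*3 = 3.
Iteration 2: components of {Cover,Gear,Gizmo,Spring} -> Washer = 3*1 = 3.
Iteration 3: no further components; recursion stops.
SUM(total) = 1 + 3 + 3 + 5 + 3 + 3 = 18.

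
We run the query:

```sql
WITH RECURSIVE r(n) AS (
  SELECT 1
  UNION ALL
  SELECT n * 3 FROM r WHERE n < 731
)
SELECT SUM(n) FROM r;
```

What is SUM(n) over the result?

3280

Base: n=1.
Iteration 1: 1 < 731 holds -> n = 1 * 3 = 3.
Iteration 2: 3 < 731 holds -> n = 3 * 3 = 9.
Iteration 3: 9 < 731 holds -> n = 9 * 3 = 27.
Iteration 4: 27 < 731 holds -> n = 27 * 3 = 81.
Iteration 5: 81 < 731 holds -> n = 81 * 3 = 243.
Iteration 6: 243 < 731 holds -> n = 243 * 3 = 729.
Iteration 7: 729 < 731 holds -> n = 729 * 3 = 2187.
Iteration 8: 2187 < 731 fails; recursion stops.
SUM(n) = 1 + 3 + 9 + 27 + 81 + 243 + 729 + 2187 = 3280.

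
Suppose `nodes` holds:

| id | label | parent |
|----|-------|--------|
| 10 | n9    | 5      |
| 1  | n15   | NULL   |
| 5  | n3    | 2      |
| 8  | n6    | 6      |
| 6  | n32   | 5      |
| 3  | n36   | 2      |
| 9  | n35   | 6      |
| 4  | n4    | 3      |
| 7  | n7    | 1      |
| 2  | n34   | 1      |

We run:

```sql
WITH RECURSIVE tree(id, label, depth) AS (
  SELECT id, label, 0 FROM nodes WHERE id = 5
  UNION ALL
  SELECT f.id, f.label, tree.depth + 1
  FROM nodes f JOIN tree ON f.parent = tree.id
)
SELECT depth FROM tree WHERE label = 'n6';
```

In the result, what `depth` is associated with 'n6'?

2

Base: id=5 (n3) at depth 0.
Iteration 1: rows with parent in {5} -> n32 (id 6, depth 1), n9 (id 10, depth 1).
Iteration 2: rows with parent in {6,10} -> n6 (id 8, depth 2), n35 (id 9, depth 2).
Iteration 3: no rows with parent in {8,9}; recursion stops.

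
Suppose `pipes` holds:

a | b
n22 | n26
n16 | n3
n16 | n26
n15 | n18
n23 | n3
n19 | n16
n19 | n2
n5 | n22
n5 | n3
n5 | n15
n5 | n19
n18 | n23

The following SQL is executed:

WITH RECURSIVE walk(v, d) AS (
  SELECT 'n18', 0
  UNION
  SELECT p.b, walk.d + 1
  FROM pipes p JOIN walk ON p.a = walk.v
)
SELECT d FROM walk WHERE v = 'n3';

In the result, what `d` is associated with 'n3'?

Base: (n18, d=0).
Iteration 1: edges from {n18} -> (n23, d=1).
Iteration 2: edges from {n23} -> (n3, d=2).
Iteration 3: no outgoing edges from {n3}; recursion stops.

2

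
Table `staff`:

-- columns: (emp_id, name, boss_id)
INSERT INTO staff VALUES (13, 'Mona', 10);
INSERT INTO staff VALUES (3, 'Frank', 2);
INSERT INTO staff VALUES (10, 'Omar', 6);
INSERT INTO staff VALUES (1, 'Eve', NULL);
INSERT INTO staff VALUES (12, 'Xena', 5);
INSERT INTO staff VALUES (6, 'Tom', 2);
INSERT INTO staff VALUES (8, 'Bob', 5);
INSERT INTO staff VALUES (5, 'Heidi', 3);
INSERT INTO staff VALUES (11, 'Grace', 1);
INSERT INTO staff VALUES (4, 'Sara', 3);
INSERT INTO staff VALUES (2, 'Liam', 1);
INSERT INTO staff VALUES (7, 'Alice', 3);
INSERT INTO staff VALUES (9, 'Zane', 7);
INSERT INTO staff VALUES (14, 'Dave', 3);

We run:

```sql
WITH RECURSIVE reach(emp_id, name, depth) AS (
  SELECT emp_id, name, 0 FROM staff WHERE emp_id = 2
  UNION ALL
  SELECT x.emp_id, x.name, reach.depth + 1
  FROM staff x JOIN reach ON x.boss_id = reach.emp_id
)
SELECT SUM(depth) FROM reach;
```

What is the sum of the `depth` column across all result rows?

24

Base: emp_id=2 (Liam) at depth 0.
Iteration 1: rows with boss_id in {2} -> Frank (id 3, depth 1), Tom (id 6, depth 1).
Iteration 2: rows with boss_id in {3,6} -> Sara (id 4, depth 2), Heidi (id 5, depth 2), Alice (id 7, depth 2), Omar (id 10, depth 2), Dave (id 14, depth 2).
Iteration 3: rows with boss_id in {4,5,7,10,14} -> Bob (id 8, depth 3), Zane (id 9, depth 3), Xena (id 12, depth 3), Mona (id 13, depth 3).
Iteration 4: no rows with boss_id in {8,9,12,13}; recursion stops.
SUM(depth) = 0 + 1 + 1 + 2 + 2 + 2 + 2 + 2 + 3 + 3 + 3 + 3 = 24.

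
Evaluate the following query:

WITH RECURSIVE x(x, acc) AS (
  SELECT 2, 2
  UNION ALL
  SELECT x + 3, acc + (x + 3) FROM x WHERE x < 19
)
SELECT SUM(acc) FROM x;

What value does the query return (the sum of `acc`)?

224

Base: x=2, acc=2.
Iteration 1: 2 < 19 holds -> x = 2 + 3 = 5, acc = 2 + 5 = 7.
Iteration 2: 5 < 19 holds -> x = 5 + 3 = 8, acc = 7 + 8 = 15.
Iteration 3: 8 < 19 holds -> x = 8 + 3 = 11, acc = 15 + 11 = 26.
Iteration 4: 11 < 19 holds -> x = 11 + 3 = 14, acc = 26 + 14 = 40.
Iteration 5: 14 < 19 holds -> x = 14 + 3 = 17, acc = 40 + 17 = 57.
Iteration 6: 17 < 19 holds -> x = 17 + 3 = 20, acc = 57 + 20 = 77.
Iteration 7: 20 < 19 fails; recursion stops.
SUM(acc) = 2 + 7 + 15 + 26 + 40 + 57 + 77 = 224.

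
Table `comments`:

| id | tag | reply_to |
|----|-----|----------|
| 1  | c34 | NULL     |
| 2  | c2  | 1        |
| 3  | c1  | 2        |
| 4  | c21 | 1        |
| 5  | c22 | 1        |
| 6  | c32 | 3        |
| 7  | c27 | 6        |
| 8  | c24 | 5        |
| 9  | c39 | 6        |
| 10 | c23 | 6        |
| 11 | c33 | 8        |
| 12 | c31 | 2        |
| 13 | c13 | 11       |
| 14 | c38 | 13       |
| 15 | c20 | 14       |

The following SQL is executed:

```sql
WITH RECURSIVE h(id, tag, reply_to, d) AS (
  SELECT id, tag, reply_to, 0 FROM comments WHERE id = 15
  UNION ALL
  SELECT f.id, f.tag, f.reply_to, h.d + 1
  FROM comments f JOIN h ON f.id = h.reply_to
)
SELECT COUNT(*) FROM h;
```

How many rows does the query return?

Base: id=15 (c20), reply_to=14, d 0.
Iteration 1: join on id=14 -> c38 (id 14, reply_to=13, d 1).
Iteration 2: join on id=13 -> c13 (id 13, reply_to=11, d 2).
Iteration 3: join on id=11 -> c33 (id 11, reply_to=8, d 3).
Iteration 4: join on id=8 -> c24 (id 8, reply_to=5, d 4).
Iteration 5: join on id=5 -> c22 (id 5, reply_to=1, d 5).
Iteration 6: join on id=1 -> c34 (id 1, reply_to=NULL, d 6).
Iteration 7: reply_to is NULL; no match; recursion stops.
Total rows emitted: 7.

7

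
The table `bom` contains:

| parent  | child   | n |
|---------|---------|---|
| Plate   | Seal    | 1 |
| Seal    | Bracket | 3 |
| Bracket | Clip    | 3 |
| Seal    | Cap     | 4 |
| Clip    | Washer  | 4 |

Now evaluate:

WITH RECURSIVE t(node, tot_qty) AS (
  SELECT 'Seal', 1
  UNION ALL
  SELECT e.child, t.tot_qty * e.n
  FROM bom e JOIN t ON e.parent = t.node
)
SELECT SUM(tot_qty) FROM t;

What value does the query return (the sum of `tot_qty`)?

53

Base: (Seal, tot_qty=1).
Iteration 1: components of {Seal} -> Bracket = 1*3 = 3, Cap = 1*4 = 4.
Iteration 2: components of {Bracket,Cap} -> Clip = 3*3 = 9.
Iteration 3: components of {Clip} -> Washer = 9*4 = 36.
Iteration 4: no further components; recursion stops.
SUM(tot_qty) = 1 + 3 + 4 + 9 + 36 = 53.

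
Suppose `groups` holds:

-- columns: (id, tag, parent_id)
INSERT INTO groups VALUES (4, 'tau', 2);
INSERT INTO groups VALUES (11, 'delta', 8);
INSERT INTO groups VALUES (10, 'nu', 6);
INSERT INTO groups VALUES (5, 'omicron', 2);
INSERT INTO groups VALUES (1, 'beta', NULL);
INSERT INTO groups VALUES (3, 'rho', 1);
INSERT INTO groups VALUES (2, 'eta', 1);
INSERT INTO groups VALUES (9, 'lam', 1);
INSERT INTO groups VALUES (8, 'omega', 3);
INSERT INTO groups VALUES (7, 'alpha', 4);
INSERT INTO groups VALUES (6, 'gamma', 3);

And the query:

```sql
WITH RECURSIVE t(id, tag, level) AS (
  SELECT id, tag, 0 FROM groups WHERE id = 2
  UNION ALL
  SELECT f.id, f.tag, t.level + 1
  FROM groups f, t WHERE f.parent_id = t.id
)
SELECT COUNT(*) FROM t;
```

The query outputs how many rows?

Base: id=2 (eta) at level 0.
Iteration 1: rows with parent_id in {2} -> tau (id 4, level 1), omicron (id 5, level 1).
Iteration 2: rows with parent_id in {4,5} -> alpha (id 7, level 2).
Iteration 3: no rows with parent_id in {7}; recursion stops.
Total rows emitted: 4.

4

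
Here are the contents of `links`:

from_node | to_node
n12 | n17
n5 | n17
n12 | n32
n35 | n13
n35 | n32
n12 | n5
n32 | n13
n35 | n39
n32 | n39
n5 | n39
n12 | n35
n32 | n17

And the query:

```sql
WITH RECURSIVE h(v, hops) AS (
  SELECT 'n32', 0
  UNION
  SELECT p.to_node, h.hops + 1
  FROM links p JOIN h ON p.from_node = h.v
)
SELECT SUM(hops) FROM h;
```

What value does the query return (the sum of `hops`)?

Base: (n32, hops=0).
Iteration 1: edges from {n32} -> (n13, hops=1), (n17, hops=1), (n39, hops=1).
Iteration 2: no outgoing edges from {n13,n17,n39}; recursion stops.
SUM(hops) = 0 + 1 + 1 + 1 = 3.

3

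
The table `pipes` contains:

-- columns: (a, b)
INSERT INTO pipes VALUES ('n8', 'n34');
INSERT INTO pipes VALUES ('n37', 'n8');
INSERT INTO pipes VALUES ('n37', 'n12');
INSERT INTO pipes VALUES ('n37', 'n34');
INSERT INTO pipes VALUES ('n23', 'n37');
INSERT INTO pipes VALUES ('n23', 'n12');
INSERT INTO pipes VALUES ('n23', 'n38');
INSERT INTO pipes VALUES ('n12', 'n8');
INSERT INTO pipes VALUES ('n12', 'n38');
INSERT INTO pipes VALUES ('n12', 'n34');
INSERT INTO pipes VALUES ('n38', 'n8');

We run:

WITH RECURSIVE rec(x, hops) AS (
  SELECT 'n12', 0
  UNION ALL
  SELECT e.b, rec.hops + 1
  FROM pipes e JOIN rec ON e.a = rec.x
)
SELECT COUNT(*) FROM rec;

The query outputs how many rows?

7

Base: (n12, hops=0).
Iteration 1: edges from {n12} -> (n34, hops=1), (n38, hops=1), (n8, hops=1).
Iteration 2: edges from {n34,n38,n8} -> (n34, hops=2), (n8, hops=2).
Iteration 3: edges from {n34,n8} -> (n34, hops=3).
Iteration 4: no outgoing edges from {n34}; recursion stops.
Total rows emitted: 7.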